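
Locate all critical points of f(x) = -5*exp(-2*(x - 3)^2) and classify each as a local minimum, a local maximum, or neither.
f'(x) = 20*(x - 3)*exp(-2*(x - 3)^2)

Solve f'(x) = 0:
  f'(x) = (20*x - 60)·exp(-2*(x - 3)^2) and exp(-2*(x - 3)^2) > 0 for every x, so f'(x) = 0 ⇔ 20*x - 60 = 0.
  Factor: 20*x - 60 = 20*(x - 3) = 0.
  ⇒ x = 3

f''(x) = 20*(1 - 4*(x - 3)^2)*exp(-2*(x - 3)^2)
Second-derivative test at each critical point:
  f''(3) = 20 > 0 → local minimum

Critical points: x = 3 (local minimum)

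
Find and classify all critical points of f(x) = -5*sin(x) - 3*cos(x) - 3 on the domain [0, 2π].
f'(x) = 3*sin(x) - 5*cos(x)

Solve f'(x) = 0 on [0, 2π]:
  f'(x) = 0 ⇔ -5*cos(x) = -3*sin(x) ⇔ tan(x) = 5/3, i.e. x = arctan(5/3) + nπ; keep the solutions lying in [0, 2π].
  ⇒ x = atan(5/3) ≈ 1.0304, atan(5/3) + pi ≈ 4.1720

f''(x) = 5*sin(x) + 3*cos(x)
Second-derivative test at each critical point:
  f''(1.0304) = 5.8310 > 0 → local minimum
  f''(4.1720) = -5.8310 < 0 → local maximum

Critical points: x = atan(5/3) ≈ 1.0304 (local minimum); x = atan(5/3) + pi ≈ 4.1720 (local maximum)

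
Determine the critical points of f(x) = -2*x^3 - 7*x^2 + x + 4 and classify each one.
f'(x) = -6*x^2 - 14*x + 1

Solve f'(x) = 0:
  6*x^2 + 14*x - 1 = 0 has no rational roots; quadratic formula: x = (-14 ± √220)/12.
  ⇒ x = -sqrt(55)/6 - 7/6 ≈ -2.4027, -7/6 + sqrt(55)/6 ≈ 0.0694

f''(x) = -12*x - 14
Second-derivative test at each critical point:
  f''(-2.4027) = 14.8324 > 0 → local minimum
  f''(0.0694) = -14.8324 < 0 → local maximum

Critical points: x = -sqrt(55)/6 - 7/6 ≈ -2.4027 (local minimum); x = -7/6 + sqrt(55)/6 ≈ 0.0694 (local maximum)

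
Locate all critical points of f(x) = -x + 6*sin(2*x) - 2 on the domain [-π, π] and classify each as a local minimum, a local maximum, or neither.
f'(x) = 12*cos(2*x) - 1

Solve f'(x) = 0 on [-π, π]:
  f'(x) = 0 ⇔ cos(2*x) = 1/12, i.e. 2*x = ±arccos(1/12) + 2nπ; keep the solutions lying in [-π, π].
  ⇒ x = -pi + acos(1/12)/2 ≈ -2.3979, -acos(1/12)/2 ≈ -0.7437, acos(1/12)/2 ≈ 0.7437, pi - acos(1/12)/2 ≈ 2.3979

f''(x) = -24*sin(2*x)
Second-derivative test at each critical point:
  f''(-2.3979) = -23.9165 < 0 → local maximum
  f''(-0.7437) = 23.9165 > 0 → local minimum
  f''(0.7437) = -23.9165 < 0 → local maximum
  f''(2.3979) = 23.9165 > 0 → local minimum

Critical points: x = -pi + acos(1/12)/2 ≈ -2.3979 (local maximum); x = -acos(1/12)/2 ≈ -0.7437 (local minimum); x = acos(1/12)/2 ≈ 0.7437 (local maximum); x = pi - acos(1/12)/2 ≈ 2.3979 (local minimum)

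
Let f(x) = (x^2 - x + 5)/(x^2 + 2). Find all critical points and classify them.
f'(x) = (x^2 - 6*x - 2)/(x^4 + 4*x^2 + 4)

Solve f'(x) = 0:
  f'(x) = (x^2 - 6*x - 2)/(x^2 + 2)^2; the denominator is positive wherever f is defined, so f'(x) = 0 ⇔ x^2 - 6*x - 2 = 0.
  x^2 - 6*x - 2 = 0 has no rational roots; quadratic formula: x = (6 ± √44)/2.
  ⇒ x = 3 - sqrt(11) ≈ -0.3166, 3 + sqrt(11) ≈ 6.3166

f''(x) = 2*(-x^3 + 9*x^2 + 6*x - 6)/(x^6 + 6*x^4 + 12*x^2 + 8)
Second-derivative test at each critical point:
  f''(-0.3166) = -1.5038 < 0 → local maximum
  f''(6.3166) = 0.0038 > 0 → local minimum

Critical points: x = 3 - sqrt(11) ≈ -0.3166 (local maximum); x = 3 + sqrt(11) ≈ 6.3166 (local minimum)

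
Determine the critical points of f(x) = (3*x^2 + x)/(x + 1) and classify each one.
f'(x) = (3*x^2 + 6*x + 1)/(x^2 + 2*x + 1)

Solve f'(x) = 0:
  f'(x) = (3*x^2 + 6*x + 1)/(x + 1)^2; the denominator is positive wherever f is defined, so f'(x) = 0 ⇔ 3*x^2 + 6*x + 1 = 0.
  3*x^2 + 6*x + 1 = 0 has no rational roots; quadratic formula: x = (-6 ± √24)/6.
  ⇒ x = -1 - sqrt(6)/3 ≈ -1.8165, -1 + sqrt(6)/3 ≈ -0.1835

f''(x) = 4/(x^3 + 3*x^2 + 3*x + 1)
Second-derivative test at each critical point:
  f''(-1.8165) = -7.3485 < 0 → local maximum
  f''(-0.1835) = 7.3485 > 0 → local minimum

Critical points: x = -1 - sqrt(6)/3 ≈ -1.8165 (local maximum); x = -1 + sqrt(6)/3 ≈ -0.1835 (local minimum)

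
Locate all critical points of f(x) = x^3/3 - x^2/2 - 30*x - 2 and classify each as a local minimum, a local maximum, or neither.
f'(x) = x^2 - x - 30

Solve f'(x) = 0:
  Factor: x^2 - x - 30 = (x - 6)*(x + 5) = 0.
  ⇒ x = -5, 6

f''(x) = 2*x - 1
Second-derivative test at each critical point:
  f''(-5) = -11 < 0 → local maximum
  f''(6) = 11 > 0 → local minimum

Critical points: x = -5 (local maximum); x = 6 (local minimum)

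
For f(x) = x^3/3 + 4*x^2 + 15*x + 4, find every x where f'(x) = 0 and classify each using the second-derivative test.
f'(x) = x^2 + 8*x + 15

Solve f'(x) = 0:
  Factor: x^2 + 8*x + 15 = (x + 3)*(x + 5) = 0.
  ⇒ x = -5, -3

f''(x) = 2*x + 8
Second-derivative test at each critical point:
  f''(-5) = -2 < 0 → local maximum
  f''(-3) = 2 > 0 → local minimum

Critical points: x = -5 (local maximum); x = -3 (local minimum)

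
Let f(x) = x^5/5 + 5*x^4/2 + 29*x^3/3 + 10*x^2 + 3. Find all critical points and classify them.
f'(x) = x*(x^3 + 10*x^2 + 29*x + 20)

Solve f'(x) = 0:
  Factor: x^4 + 10*x^3 + 29*x^2 + 20*x = x*(x + 1)*(x + 4)*(x + 5) = 0.
  ⇒ x = -5, -4, -1, 0

f''(x) = 4*x^3 + 30*x^2 + 58*x + 20
Second-derivative test at each critical point:
  f''(-5) = -20 < 0 → local maximum
  f''(-4) = 12 > 0 → local minimum
  f''(-1) = -12 < 0 → local maximum
  f''(0) = 20 > 0 → local minimum

Critical points: x = -5 (local maximum); x = -4 (local minimum); x = -1 (local maximum); x = 0 (local minimum)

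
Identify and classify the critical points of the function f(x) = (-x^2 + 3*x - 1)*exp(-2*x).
f'(x) = (2*x^2 - 8*x + 5)*exp(-2*x)

Solve f'(x) = 0:
  f'(x) = (2*x^2 - 8*x + 5)·exp(-2*x) and exp(-2*x) > 0 for every x, so f'(x) = 0 ⇔ 2*x^2 - 8*x + 5 = 0.
  2*x^2 - 8*x + 5 = 0 has no rational roots; quadratic formula: x = (8 ± √24)/4.
  ⇒ x = 2 - sqrt(6)/2 ≈ 0.7753, sqrt(6)/2 + 2 ≈ 3.2247

f''(x) = 2*(-2*x^2 + 10*x - 9)*exp(-2*x)
Second-derivative test at each critical point:
  f''(0.7753) = -1.0393 < 0 → local maximum
  f''(3.2247) = 0.0077 > 0 → local minimum

Critical points: x = 2 - sqrt(6)/2 ≈ 0.7753 (local maximum); x = sqrt(6)/2 + 2 ≈ 3.2247 (local minimum)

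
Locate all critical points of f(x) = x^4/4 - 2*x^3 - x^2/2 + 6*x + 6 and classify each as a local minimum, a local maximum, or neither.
f'(x) = x^3 - 6*x^2 - x + 6

Solve f'(x) = 0:
  Factor: x^3 - 6*x^2 - x + 6 = (x - 6)*(x - 1)*(x + 1) = 0.
  ⇒ x = -1, 1, 6

f''(x) = 3*x^2 - 12*x - 1
Second-derivative test at each critical point:
  f''(-1) = 14 > 0 → local minimum
  f''(1) = -10 < 0 → local maximum
  f''(6) = 35 > 0 → local minimum

Critical points: x = -1 (local minimum); x = 1 (local maximum); x = 6 (local minimum)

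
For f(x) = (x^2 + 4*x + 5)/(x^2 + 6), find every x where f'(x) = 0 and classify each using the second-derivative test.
f'(x) = 2*(-2*x^2 + x + 12)/(x^4 + 12*x^2 + 36)

Solve f'(x) = 0:
  f'(x) = -2*(2*x^2 - x - 12)/(x^2 + 6)^2; the denominator is positive wherever f is defined, so f'(x) = 0 ⇔ -4*x^2 + 2*x + 24 = 0.
  Factor: -4*x^2 + 2*x + 24 = -2*(2*x^2 - x - 12); 2*x^2 - x - 12 = 0 has no rational roots; quadratic formula: x = (1 ± √97)/4.
  ⇒ x = 1/4 - sqrt(97)/4 ≈ -2.2122, 1/4 + sqrt(97)/4 ≈ 2.7122

f''(x) = 2*(4*x^3 - 3*x^2 - 72*x + 6)/(x^6 + 18*x^4 + 108*x^2 + 216)
Second-derivative test at each critical point:
  f''(-2.2122) = 0.1660 > 0 → local minimum
  f''(2.7122) = -0.1104 < 0 → local maximum

Critical points: x = 1/4 - sqrt(97)/4 ≈ -2.2122 (local minimum); x = 1/4 + sqrt(97)/4 ≈ 2.7122 (local maximum)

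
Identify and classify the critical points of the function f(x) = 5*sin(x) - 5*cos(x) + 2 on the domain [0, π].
f'(x) = 5*sqrt(2)*sin(x + pi/4)

Solve f'(x) = 0 on [0, π]:
  f'(x) = 0 ⇔ 5*cos(x) = -5*sin(x) ⇔ tan(x) = -1, i.e. x = arctan(-1) + nπ; keep the solutions lying in [0, π].
  ⇒ x = 3*pi/4 ≈ 2.3562

f''(x) = 5*sqrt(2)*cos(x + pi/4)
Second-derivative test at each critical point:
  f''(2.3562) = -7.0711 < 0 → local maximum

Critical points: x = 3*pi/4 ≈ 2.3562 (local maximum)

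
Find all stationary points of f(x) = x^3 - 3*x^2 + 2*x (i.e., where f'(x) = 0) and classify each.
f'(x) = 3*x^2 - 6*x + 2

Solve f'(x) = 0:
  3*x^2 - 6*x + 2 = 0 has no rational roots; quadratic formula: x = (6 ± √12)/6.
  ⇒ x = 1 - sqrt(3)/3 ≈ 0.4226, sqrt(3)/3 + 1 ≈ 1.5774

f''(x) = 6*x - 6
Second-derivative test at each critical point:
  f''(0.4226) = -3.4641 < 0 → local maximum
  f''(1.5774) = 3.4641 > 0 → local minimum

Critical points: x = 1 - sqrt(3)/3 ≈ 0.4226 (local maximum); x = sqrt(3)/3 + 1 ≈ 1.5774 (local minimum)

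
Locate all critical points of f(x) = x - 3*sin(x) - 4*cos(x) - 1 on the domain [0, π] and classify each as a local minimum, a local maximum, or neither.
f'(x) = 4*sin(x) - 3*cos(x) + 1

Solve f'(x) = 0 on [0, π]:
  f'(x) = 0 ⇔ 4*sin(x) - 3*cos(x) = -1. Write the left side as R·cos(x + φ) with R = √((-3)² + (-4)²) = 5, cos φ = -3/5, sin φ = -4/5; then cos(x + φ) = -1/5. Solve for x and keep the solutions lying in [0, π].
  ⇒ x = atan((-4 + 6*sqrt(6))/(3 + 8*sqrt(6))) ≈ 0.4421

f''(x) = 3*sin(x) + 4*cos(x)
Second-derivative test at each critical point:
  f''(0.4421) = 4.8990 > 0 → local minimum

Critical points: x = atan((-4 + 6*sqrt(6))/(3 + 8*sqrt(6))) ≈ 0.4421 (local minimum)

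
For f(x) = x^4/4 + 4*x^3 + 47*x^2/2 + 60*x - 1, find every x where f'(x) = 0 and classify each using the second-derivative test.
f'(x) = x^3 + 12*x^2 + 47*x + 60

Solve f'(x) = 0:
  Factor: x^3 + 12*x^2 + 47*x + 60 = (x + 3)*(x + 4)*(x + 5) = 0.
  ⇒ x = -5, -4, -3

f''(x) = 3*x^2 + 24*x + 47
Second-derivative test at each critical point:
  f''(-5) = 2 > 0 → local minimum
  f''(-4) = -1 < 0 → local maximum
  f''(-3) = 2 > 0 → local minimum

Critical points: x = -5 (local minimum); x = -4 (local maximum); x = -3 (local minimum)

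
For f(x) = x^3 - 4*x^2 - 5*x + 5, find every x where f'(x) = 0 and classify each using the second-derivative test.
f'(x) = 3*x^2 - 8*x - 5

Solve f'(x) = 0:
  3*x^2 - 8*x - 5 = 0 has no rational roots; quadratic formula: x = (8 ± √124)/6.
  ⇒ x = 4/3 - sqrt(31)/3 ≈ -0.5226, 4/3 + sqrt(31)/3 ≈ 3.1893

f''(x) = 6*x - 8
Second-derivative test at each critical point:
  f''(-0.5226) = -11.1355 < 0 → local maximum
  f''(3.1893) = 11.1355 > 0 → local minimum

Critical points: x = 4/3 - sqrt(31)/3 ≈ -0.5226 (local maximum); x = 4/3 + sqrt(31)/3 ≈ 3.1893 (local minimum)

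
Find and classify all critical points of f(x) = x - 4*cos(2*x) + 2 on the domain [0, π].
f'(x) = 8*sin(2*x) + 1

Solve f'(x) = 0 on [0, π]:
  f'(x) = 0 ⇔ sin(2*x) = -1/8, i.e. 2*x = arcsin(-1/8) + 2nπ or 2*x = π − arcsin(-1/8) + 2nπ; keep the solutions lying in [0, π].
  ⇒ x = asin(1/8)/2 + pi/2 ≈ 1.6335, pi - asin(1/8)/2 ≈ 3.0789

f''(x) = 16*cos(2*x)
Second-derivative test at each critical point:
  f''(1.6335) = -15.8745 < 0 → local maximum
  f''(3.0789) = 15.8745 > 0 → local minimum

Critical points: x = asin(1/8)/2 + pi/2 ≈ 1.6335 (local maximum); x = pi - asin(1/8)/2 ≈ 3.0789 (local minimum)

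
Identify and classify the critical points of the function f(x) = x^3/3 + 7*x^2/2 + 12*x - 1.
f'(x) = x^2 + 7*x + 12

Solve f'(x) = 0:
  Factor: x^2 + 7*x + 12 = (x + 3)*(x + 4) = 0.
  ⇒ x = -4, -3

f''(x) = 2*x + 7
Second-derivative test at each critical point:
  f''(-4) = -1 < 0 → local maximum
  f''(-3) = 1 > 0 → local minimum

Critical points: x = -4 (local maximum); x = -3 (local minimum)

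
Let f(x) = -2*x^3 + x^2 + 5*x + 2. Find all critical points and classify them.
f'(x) = -6*x^2 + 2*x + 5

Solve f'(x) = 0:
  6*x^2 - 2*x - 5 = 0 has no rational roots; quadratic formula: x = (2 ± √124)/12.
  ⇒ x = 1/6 - sqrt(31)/6 ≈ -0.7613, 1/6 + sqrt(31)/6 ≈ 1.0946

f''(x) = 2 - 12*x
Second-derivative test at each critical point:
  f''(-0.7613) = 11.1355 > 0 → local minimum
  f''(1.0946) = -11.1355 < 0 → local maximum

Critical points: x = 1/6 - sqrt(31)/6 ≈ -0.7613 (local minimum); x = 1/6 + sqrt(31)/6 ≈ 1.0946 (local maximum)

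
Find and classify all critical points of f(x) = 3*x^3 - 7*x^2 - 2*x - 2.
f'(x) = 9*x^2 - 14*x - 2

Solve f'(x) = 0:
  9*x^2 - 14*x - 2 = 0 has no rational roots; quadratic formula: x = (14 ± √268)/18.
  ⇒ x = 7/9 - sqrt(67)/9 ≈ -0.1317, 7/9 + sqrt(67)/9 ≈ 1.6873

f''(x) = 18*x - 14
Second-derivative test at each critical point:
  f''(-0.1317) = -16.3707 < 0 → local maximum
  f''(1.6873) = 16.3707 > 0 → local minimum

Critical points: x = 7/9 - sqrt(67)/9 ≈ -0.1317 (local maximum); x = 7/9 + sqrt(67)/9 ≈ 1.6873 (local minimum)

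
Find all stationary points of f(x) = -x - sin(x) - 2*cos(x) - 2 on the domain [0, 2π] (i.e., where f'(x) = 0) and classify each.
f'(x) = 2*sin(x) - cos(x) - 1

Solve f'(x) = 0 on [0, 2π]:
  f'(x) = 0 ⇔ 2*sin(x) - cos(x) = 1. Write the left side as R·cos(x + φ) with R = √((-1)² + (-2)²) = sqrt(5), cos φ = -sqrt(5)/5, sin φ = -2*sqrt(5)/5; then cos(x + φ) = sqrt(5)/5. Solve for x and keep the solutions lying in [0, 2π].
  ⇒ x = atan(4/3) ≈ 0.9273, pi ≈ 3.1416

f''(x) = sin(x) + 2*cos(x)
Second-derivative test at each critical point:
  f''(0.9273) = 2 > 0 → local minimum
  f''(3.1416) = -2 < 0 → local maximum

Critical points: x = atan(4/3) ≈ 0.9273 (local minimum); x = pi ≈ 3.1416 (local maximum)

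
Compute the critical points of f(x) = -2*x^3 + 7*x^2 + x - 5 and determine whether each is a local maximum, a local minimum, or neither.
f'(x) = -6*x^2 + 14*x + 1

Solve f'(x) = 0:
  6*x^2 - 14*x - 1 = 0 has no rational roots; quadratic formula: x = (14 ± √220)/12.
  ⇒ x = 7/6 - sqrt(55)/6 ≈ -0.0694, 7/6 + sqrt(55)/6 ≈ 2.4027

f''(x) = 14 - 12*x
Second-derivative test at each critical point:
  f''(-0.0694) = 14.8324 > 0 → local minimum
  f''(2.4027) = -14.8324 < 0 → local maximum

Critical points: x = 7/6 - sqrt(55)/6 ≈ -0.0694 (local minimum); x = 7/6 + sqrt(55)/6 ≈ 2.4027 (local maximum)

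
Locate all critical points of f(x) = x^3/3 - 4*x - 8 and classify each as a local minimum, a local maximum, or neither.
f'(x) = x^2 - 4

Solve f'(x) = 0:
  Factor: x^2 - 4 = (x - 2)*(x + 2) = 0.
  ⇒ x = -2, 2

f''(x) = 2*x
Second-derivative test at each critical point:
  f''(-2) = -4 < 0 → local maximum
  f''(2) = 4 > 0 → local minimum

Critical points: x = -2 (local maximum); x = 2 (local minimum)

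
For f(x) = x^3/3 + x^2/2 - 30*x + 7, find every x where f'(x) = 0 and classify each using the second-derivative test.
f'(x) = x^2 + x - 30

Solve f'(x) = 0:
  Factor: x^2 + x - 30 = (x - 5)*(x + 6) = 0.
  ⇒ x = -6, 5

f''(x) = 2*x + 1
Second-derivative test at each critical point:
  f''(-6) = -11 < 0 → local maximum
  f''(5) = 11 > 0 → local minimum

Critical points: x = -6 (local maximum); x = 5 (local minimum)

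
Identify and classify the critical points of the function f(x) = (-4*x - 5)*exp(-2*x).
f'(x) = 2*(4*x + 3)*exp(-2*x)

Solve f'(x) = 0:
  f'(x) = (8*x + 6)·exp(-2*x) and exp(-2*x) > 0 for every x, so f'(x) = 0 ⇔ 8*x + 6 = 0.
  Factor: 8*x + 6 = 2*(4*x + 3) = 0.
  ⇒ x = -3/4

f''(x) = 4*(-4*x - 1)*exp(-2*x)
Second-derivative test at each critical point:
  f''(-3/4) = 35.8535 > 0 → local minimum

Critical points: x = -3/4 (local minimum)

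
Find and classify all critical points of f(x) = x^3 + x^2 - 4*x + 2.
f'(x) = 3*x^2 + 2*x - 4

Solve f'(x) = 0:
  3*x^2 + 2*x - 4 = 0 has no rational roots; quadratic formula: x = (-2 ± √52)/6.
  ⇒ x = -sqrt(13)/3 - 1/3 ≈ -1.5352, -1/3 + sqrt(13)/3 ≈ 0.8685

f''(x) = 6*x + 2
Second-derivative test at each critical point:
  f''(-1.5352) = -7.2111 < 0 → local maximum
  f''(0.8685) = 7.2111 > 0 → local minimum

Critical points: x = -sqrt(13)/3 - 1/3 ≈ -1.5352 (local maximum); x = -1/3 + sqrt(13)/3 ≈ 0.8685 (local minimum)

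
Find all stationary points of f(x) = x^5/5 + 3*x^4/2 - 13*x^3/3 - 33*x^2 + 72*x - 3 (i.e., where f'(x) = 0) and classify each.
f'(x) = x^4 + 6*x^3 - 13*x^2 - 66*x + 72

Solve f'(x) = 0:
  Factor: x^4 + 6*x^3 - 13*x^2 - 66*x + 72 = (x - 3)*(x - 1)*(x + 4)*(x + 6) = 0.
  ⇒ x = -6, -4, 1, 3

f''(x) = 4*x^3 + 18*x^2 - 26*x - 66
Second-derivative test at each critical point:
  f''(-6) = -126 < 0 → local maximum
  f''(-4) = 70 > 0 → local minimum
  f''(1) = -70 < 0 → local maximum
  f''(3) = 126 > 0 → local minimum

Critical points: x = -6 (local maximum); x = -4 (local minimum); x = 1 (local maximum); x = 3 (local minimum)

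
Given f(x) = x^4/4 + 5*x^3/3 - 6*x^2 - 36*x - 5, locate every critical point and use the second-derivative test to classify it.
f'(x) = x^3 + 5*x^2 - 12*x - 36

Solve f'(x) = 0:
  Factor: x^3 + 5*x^2 - 12*x - 36 = (x - 3)*(x + 2)*(x + 6) = 0.
  ⇒ x = -6, -2, 3

f''(x) = 3*x^2 + 10*x - 12
Second-derivative test at each critical point:
  f''(-6) = 36 > 0 → local minimum
  f''(-2) = -20 < 0 → local maximum
  f''(3) = 45 > 0 → local minimum

Critical points: x = -6 (local minimum); x = -2 (local maximum); x = 3 (local minimum)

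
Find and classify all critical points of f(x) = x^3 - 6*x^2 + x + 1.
f'(x) = 3*x^2 - 12*x + 1

Solve f'(x) = 0:
  3*x^2 - 12*x + 1 = 0 has no rational roots; quadratic formula: x = (12 ± √132)/6.
  ⇒ x = 2 - sqrt(33)/3 ≈ 0.0851, sqrt(33)/3 + 2 ≈ 3.9149

f''(x) = 6*x - 12
Second-derivative test at each critical point:
  f''(0.0851) = -11.4891 < 0 → local maximum
  f''(3.9149) = 11.4891 > 0 → local minimum

Critical points: x = 2 - sqrt(33)/3 ≈ 0.0851 (local maximum); x = sqrt(33)/3 + 2 ≈ 3.9149 (local minimum)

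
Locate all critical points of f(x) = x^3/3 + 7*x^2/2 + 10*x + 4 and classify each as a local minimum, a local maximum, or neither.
f'(x) = x^2 + 7*x + 10

Solve f'(x) = 0:
  Factor: x^2 + 7*x + 10 = (x + 2)*(x + 5) = 0.
  ⇒ x = -5, -2

f''(x) = 2*x + 7
Second-derivative test at each critical point:
  f''(-5) = -3 < 0 → local maximum
  f''(-2) = 3 > 0 → local minimum

Critical points: x = -5 (local maximum); x = -2 (local minimum)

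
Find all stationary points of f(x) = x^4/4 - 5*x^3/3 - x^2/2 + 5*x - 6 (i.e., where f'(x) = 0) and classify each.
f'(x) = x^3 - 5*x^2 - x + 5

Solve f'(x) = 0:
  Factor: x^3 - 5*x^2 - x + 5 = (x - 5)*(x - 1)*(x + 1) = 0.
  ⇒ x = -1, 1, 5

f''(x) = 3*x^2 - 10*x - 1
Second-derivative test at each critical point:
  f''(-1) = 12 > 0 → local minimum
  f''(1) = -8 < 0 → local maximum
  f''(5) = 24 > 0 → local minimum

Critical points: x = -1 (local minimum); x = 1 (local maximum); x = 5 (local minimum)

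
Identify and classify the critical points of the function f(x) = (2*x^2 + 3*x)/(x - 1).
f'(x) = (2*x^2 - 4*x - 3)/(x^2 - 2*x + 1)

Solve f'(x) = 0:
  f'(x) = (2*x^2 - 4*x - 3)/(x - 1)^2; the denominator is positive wherever f is defined, so f'(x) = 0 ⇔ 2*x^2 - 4*x - 3 = 0.
  2*x^2 - 4*x - 3 = 0 has no rational roots; quadratic formula: x = (4 ± √40)/4.
  ⇒ x = 1 - sqrt(10)/2 ≈ -0.5811, 1 + sqrt(10)/2 ≈ 2.5811

f''(x) = 10/(x^3 - 3*x^2 + 3*x - 1)
Second-derivative test at each critical point:
  f''(-0.5811) = -2.5298 < 0 → local maximum
  f''(2.5811) = 2.5298 > 0 → local minimum

Critical points: x = 1 - sqrt(10)/2 ≈ -0.5811 (local maximum); x = 1 + sqrt(10)/2 ≈ 2.5811 (local minimum)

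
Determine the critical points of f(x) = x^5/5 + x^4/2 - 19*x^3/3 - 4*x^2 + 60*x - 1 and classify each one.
f'(x) = x^4 + 2*x^3 - 19*x^2 - 8*x + 60

Solve f'(x) = 0:
  Factor: x^4 + 2*x^3 - 19*x^2 - 8*x + 60 = (x - 3)*(x - 2)*(x + 2)*(x + 5) = 0.
  ⇒ x = -5, -2, 2, 3

f''(x) = 4*x^3 + 6*x^2 - 38*x - 8
Second-derivative test at each critical point:
  f''(-5) = -168 < 0 → local maximum
  f''(-2) = 60 > 0 → local minimum
  f''(2) = -28 < 0 → local maximum
  f''(3) = 40 > 0 → local minimum

Critical points: x = -5 (local maximum); x = -2 (local minimum); x = 2 (local maximum); x = 3 (local minimum)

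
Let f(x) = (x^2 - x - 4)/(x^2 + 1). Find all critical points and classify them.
f'(x) = (x^2 + 10*x - 1)/(x^4 + 2*x^2 + 1)

Solve f'(x) = 0:
  f'(x) = (x^2 + 10*x - 1)/(x^2 + 1)^2; the denominator is positive wherever f is defined, so f'(x) = 0 ⇔ x^2 + 10*x - 1 = 0.
  x^2 + 10*x - 1 = 0 has no rational roots; quadratic formula: x = (-10 ± √104)/2.
  ⇒ x = -sqrt(26) - 5 ≈ -10.0990, -5 + sqrt(26) ≈ 0.0990

f''(x) = 2*(-x^3 - 15*x^2 + 3*x + 5)/(x^6 + 3*x^4 + 3*x^2 + 1)
Second-derivative test at each critical point:
  f''(-10.0990) = -0.0010 < 0 → local maximum
  f''(0.0990) = 10.0010 > 0 → local minimum

Critical points: x = -sqrt(26) - 5 ≈ -10.0990 (local maximum); x = -5 + sqrt(26) ≈ 0.0990 (local minimum)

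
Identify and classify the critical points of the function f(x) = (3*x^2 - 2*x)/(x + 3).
f'(x) = 3*(x^2 + 6*x - 2)/(x^2 + 6*x + 9)

Solve f'(x) = 0:
  f'(x) = 3*(x^2 + 6*x - 2)/(x + 3)^2; the denominator is positive wherever f is defined, so f'(x) = 0 ⇔ 3*x^2 + 18*x - 6 = 0.
  Factor: 3*x^2 + 18*x - 6 = 3*(x^2 + 6*x - 2); x^2 + 6*x - 2 = 0 has no rational roots; quadratic formula: x = (-6 ± √44)/2.
  ⇒ x = -sqrt(11) - 3 ≈ -6.3166, -3 + sqrt(11) ≈ 0.3166

f''(x) = 66/(x^3 + 9*x^2 + 27*x + 27)
Second-derivative test at each critical point:
  f''(-6.3166) = -1.8091 < 0 → local maximum
  f''(0.3166) = 1.8091 > 0 → local minimum

Critical points: x = -sqrt(11) - 3 ≈ -6.3166 (local maximum); x = -3 + sqrt(11) ≈ 0.3166 (local minimum)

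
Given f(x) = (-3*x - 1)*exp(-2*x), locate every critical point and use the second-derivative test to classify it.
f'(x) = (6*x - 1)*exp(-2*x)

Solve f'(x) = 0:
  f'(x) = (6*x - 1)·exp(-2*x) and exp(-2*x) > 0 for every x, so f'(x) = 0 ⇔ 6*x - 1 = 0.
  6*x - 1 = 0.
  ⇒ x = 1/6

f''(x) = 4*(2 - 3*x)*exp(-2*x)
Second-derivative test at each critical point:
  f''(1/6) = 4.2992 > 0 → local minimum

Critical points: x = 1/6 (local minimum)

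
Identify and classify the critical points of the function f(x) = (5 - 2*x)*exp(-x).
f'(x) = (2*x - 7)*exp(-x)

Solve f'(x) = 0:
  f'(x) = (2*x - 7)·exp(-x) and exp(-x) > 0 for every x, so f'(x) = 0 ⇔ 2*x - 7 = 0.
  2*x - 7 = 0.
  ⇒ x = 7/2

f''(x) = (9 - 2*x)*exp(-x)
Second-derivative test at each critical point:
  f''(7/2) = 0.0604 > 0 → local minimum

Critical points: x = 7/2 (local minimum)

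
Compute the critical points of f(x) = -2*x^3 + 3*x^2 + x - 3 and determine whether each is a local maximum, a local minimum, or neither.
f'(x) = -6*x^2 + 6*x + 1

Solve f'(x) = 0:
  6*x^2 - 6*x - 1 = 0 has no rational roots; quadratic formula: x = (6 ± √60)/12.
  ⇒ x = 1/2 - sqrt(15)/6 ≈ -0.1455, 1/2 + sqrt(15)/6 ≈ 1.1455

f''(x) = 6 - 12*x
Second-derivative test at each critical point:
  f''(-0.1455) = 7.7460 > 0 → local minimum
  f''(1.1455) = -7.7460 < 0 → local maximum

Critical points: x = 1/2 - sqrt(15)/6 ≈ -0.1455 (local minimum); x = 1/2 + sqrt(15)/6 ≈ 1.1455 (local maximum)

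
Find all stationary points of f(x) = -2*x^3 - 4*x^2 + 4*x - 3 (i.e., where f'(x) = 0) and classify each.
f'(x) = -6*x^2 - 8*x + 4

Solve f'(x) = 0:
  Factor: -6*x^2 - 8*x + 4 = -2*(3*x^2 + 4*x - 2); 3*x^2 + 4*x - 2 = 0 has no rational roots; quadratic formula: x = (-4 ± √40)/6.
  ⇒ x = -sqrt(10)/3 - 2/3 ≈ -1.7208, -2/3 + sqrt(10)/3 ≈ 0.3874

f''(x) = -12*x - 8
Second-derivative test at each critical point:
  f''(-1.7208) = 12.6491 > 0 → local minimum
  f''(0.3874) = -12.6491 < 0 → local maximum

Critical points: x = -sqrt(10)/3 - 2/3 ≈ -1.7208 (local minimum); x = -2/3 + sqrt(10)/3 ≈ 0.3874 (local maximum)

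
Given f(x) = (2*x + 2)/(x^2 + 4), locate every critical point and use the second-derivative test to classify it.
f'(x) = 2*(x^2 - 2*x*(x + 1) + 4)/(x^2 + 4)^2

Solve f'(x) = 0:
  f'(x) = -2*(x^2 + 2*x - 4)/(x^2 + 4)^2; the denominator is positive wherever f is defined, so f'(x) = 0 ⇔ -2*x^2 - 4*x + 8 = 0.
  Factor: -2*x^2 - 4*x + 8 = -2*(x^2 + 2*x - 4); x^2 + 2*x - 4 = 0 has no rational roots; quadratic formula: x = (-2 ± √20)/2.
  ⇒ x = -sqrt(5) - 1 ≈ -3.2361, -1 + sqrt(5) ≈ 1.2361

f''(x) = 4*(4*x^2*(x + 1) - (3*x + 1)*(x^2 + 4))/(x^2 + 4)^3
Second-derivative test at each critical point:
  f''(-3.2361) = 0.0427 > 0 → local minimum
  f''(1.2361) = -0.2927 < 0 → local maximum

Critical points: x = -sqrt(5) - 1 ≈ -3.2361 (local minimum); x = -1 + sqrt(5) ≈ 1.2361 (local maximum)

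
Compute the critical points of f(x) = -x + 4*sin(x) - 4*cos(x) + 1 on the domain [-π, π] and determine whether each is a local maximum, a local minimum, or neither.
f'(x) = 4*sqrt(2)*sin(x + pi/4) - 1

Solve f'(x) = 0 on [-π, π]:
  f'(x) = 0 ⇔ 4*sin(x) + 4*cos(x) = 1. Write the left side as R·cos(x + φ) with R = √(4² + (-4)²) = 4*sqrt(2), cos φ = sqrt(2)/2, sin φ = -sqrt(2)/2; then cos(x + φ) = sqrt(2)/8. Solve for x and keep the solutions lying in [-π, π].
  ⇒ x = atan((1 - sqrt(31))/(1 + sqrt(31))) ≈ -0.6077, atan((1 + sqrt(31))/(1 - sqrt(31))) + pi ≈ 2.1785

f''(x) = 4*sqrt(2)*cos(x + pi/4)
Second-derivative test at each critical point:
  f''(-0.6077) = 5.5678 > 0 → local minimum
  f''(2.1785) = -5.5678 < 0 → local maximum

Critical points: x = atan((1 - sqrt(31))/(1 + sqrt(31))) ≈ -0.6077 (local minimum); x = atan((1 + sqrt(31))/(1 - sqrt(31))) + pi ≈ 2.1785 (local maximum)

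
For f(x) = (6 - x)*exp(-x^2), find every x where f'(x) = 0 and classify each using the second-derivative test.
f'(x) = (2*x*(x - 6) - 1)*exp(-x^2)

Solve f'(x) = 0:
  f'(x) = (2*x^2 - 12*x - 1)·exp(-x^2) and exp(-x^2) > 0 for every x, so f'(x) = 0 ⇔ 2*x^2 - 12*x - 1 = 0.
  2*x^2 - 12*x - 1 = 0 has no rational roots; quadratic formula: x = (12 ± √152)/4.
  ⇒ x = 3 - sqrt(38)/2 ≈ -0.0822, 3 + sqrt(38)/2 ≈ 6.0822

f''(x) = 2*(2*x^2*(6 - x) + 3*x - 6)*exp(-x^2)
Second-derivative test at each critical point:
  f''(-0.0822) = -12.2458 < 0 → local maximum
  f''(6.0822) = 1.059e-15 > 0 → local minimum

Critical points: x = 3 - sqrt(38)/2 ≈ -0.0822 (local maximum); x = 3 + sqrt(38)/2 ≈ 6.0822 (local minimum)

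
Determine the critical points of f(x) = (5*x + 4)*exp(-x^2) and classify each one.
f'(x) = (-2*x*(5*x + 4) + 5)*exp(-x^2)

Solve f'(x) = 0:
  f'(x) = (-10*x^2 - 8*x + 5)·exp(-x^2) and exp(-x^2) > 0 for every x, so f'(x) = 0 ⇔ -10*x^2 - 8*x + 5 = 0.
  10*x^2 + 8*x - 5 = 0 has no rational roots; quadratic formula: x = (-8 ± √264)/20.
  ⇒ x = -sqrt(66)/10 - 2/5 ≈ -1.2124, -2/5 + sqrt(66)/10 ≈ 0.4124

f''(x) = 2*(2*x^2*(5*x + 4) - 15*x - 4)*exp(-x^2)
Second-derivative test at each critical point:
  f''(-1.2124) = 3.7361 > 0 → local minimum
  f''(0.4124) = -13.7069 < 0 → local maximum

Critical points: x = -sqrt(66)/10 - 2/5 ≈ -1.2124 (local minimum); x = -2/5 + sqrt(66)/10 ≈ 0.4124 (local maximum)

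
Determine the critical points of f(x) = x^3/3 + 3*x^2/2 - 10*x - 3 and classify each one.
f'(x) = x^2 + 3*x - 10

Solve f'(x) = 0:
  Factor: x^2 + 3*x - 10 = (x - 2)*(x + 5) = 0.
  ⇒ x = -5, 2

f''(x) = 2*x + 3
Second-derivative test at each critical point:
  f''(-5) = -7 < 0 → local maximum
  f''(2) = 7 > 0 → local minimum

Critical points: x = -5 (local maximum); x = 2 (local minimum)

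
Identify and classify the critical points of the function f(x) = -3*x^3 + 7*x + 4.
f'(x) = 7 - 9*x^2

Solve f'(x) = 0:
  9*x^2 - 7 = 0 has no rational roots; quadratic formula: x = (0 ± √252)/18.
  ⇒ x = -sqrt(7)/3 ≈ -0.8819, sqrt(7)/3 ≈ 0.8819

f''(x) = -18*x
Second-derivative test at each critical point:
  f''(-0.8819) = 15.8745 > 0 → local minimum
  f''(0.8819) = -15.8745 < 0 → local maximum

Critical points: x = -sqrt(7)/3 ≈ -0.8819 (local minimum); x = sqrt(7)/3 ≈ 0.8819 (local maximum)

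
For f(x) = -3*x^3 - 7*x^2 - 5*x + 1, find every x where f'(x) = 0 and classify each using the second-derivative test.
f'(x) = -9*x^2 - 14*x - 5

Solve f'(x) = 0:
  Factor: -9*x^2 - 14*x - 5 = -(x + 1)*(9*x + 5) = 0.
  ⇒ x = -1, -5/9

f''(x) = -18*x - 14
Second-derivative test at each critical point:
  f''(-1) = 4 > 0 → local minimum
  f''(-5/9) = -4 < 0 → local maximum

Critical points: x = -1 (local minimum); x = -5/9 (local maximum)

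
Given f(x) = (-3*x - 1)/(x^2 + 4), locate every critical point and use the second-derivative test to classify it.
f'(x) = (3*x^2 + 2*x - 12)/(x^4 + 8*x^2 + 16)

Solve f'(x) = 0:
  f'(x) = (3*x^2 + 2*x - 12)/(x^2 + 4)^2; the denominator is positive wherever f is defined, so f'(x) = 0 ⇔ 3*x^2 + 2*x - 12 = 0.
  3*x^2 + 2*x - 12 = 0 has no rational roots; quadratic formula: x = (-2 ± √148)/6.
  ⇒ x = -sqrt(37)/3 - 1/3 ≈ -2.3609, -1/3 + sqrt(37)/3 ≈ 1.6943

f''(x) = 2*(-4*x^2*(3*x + 1) + (9*x + 1)*(x^2 + 4))/(x^2 + 4)^3
Second-derivative test at each critical point:
  f''(-2.3609) = -0.1327 < 0 → local maximum
  f''(1.6943) = 0.2577 > 0 → local minimum

Critical points: x = -sqrt(37)/3 - 1/3 ≈ -2.3609 (local maximum); x = -1/3 + sqrt(37)/3 ≈ 1.6943 (local minimum)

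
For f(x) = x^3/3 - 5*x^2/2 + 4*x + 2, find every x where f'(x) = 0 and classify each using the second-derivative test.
f'(x) = x^2 - 5*x + 4

Solve f'(x) = 0:
  Factor: x^2 - 5*x + 4 = (x - 4)*(x - 1) = 0.
  ⇒ x = 1, 4

f''(x) = 2*x - 5
Second-derivative test at each critical point:
  f''(1) = -3 < 0 → local maximum
  f''(4) = 3 > 0 → local minimum

Critical points: x = 1 (local maximum); x = 4 (local minimum)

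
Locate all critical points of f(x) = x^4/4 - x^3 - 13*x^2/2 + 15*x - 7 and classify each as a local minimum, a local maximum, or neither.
f'(x) = x^3 - 3*x^2 - 13*x + 15

Solve f'(x) = 0:
  Factor: x^3 - 3*x^2 - 13*x + 15 = (x - 5)*(x - 1)*(x + 3) = 0.
  ⇒ x = -3, 1, 5

f''(x) = 3*x^2 - 6*x - 13
Second-derivative test at each critical point:
  f''(-3) = 32 > 0 → local minimum
  f''(1) = -16 < 0 → local maximum
  f''(5) = 32 > 0 → local minimum

Critical points: x = -3 (local minimum); x = 1 (local maximum); x = 5 (local minimum)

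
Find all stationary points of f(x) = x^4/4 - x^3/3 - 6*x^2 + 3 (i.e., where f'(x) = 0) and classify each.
f'(x) = x*(x^2 - x - 12)

Solve f'(x) = 0:
  Factor: x^3 - x^2 - 12*x = x*(x - 4)*(x + 3) = 0.
  ⇒ x = -3, 0, 4

f''(x) = 3*x^2 - 2*x - 12
Second-derivative test at each critical point:
  f''(-3) = 21 > 0 → local minimum
  f''(0) = -12 < 0 → local maximum
  f''(4) = 28 > 0 → local minimum

Critical points: x = -3 (local minimum); x = 0 (local maximum); x = 4 (local minimum)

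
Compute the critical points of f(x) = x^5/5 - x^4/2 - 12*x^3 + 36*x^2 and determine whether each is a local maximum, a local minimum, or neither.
f'(x) = x*(x^3 - 2*x^2 - 36*x + 72)

Solve f'(x) = 0:
  Factor: x^4 - 2*x^3 - 36*x^2 + 72*x = x*(x - 6)*(x - 2)*(x + 6) = 0.
  ⇒ x = -6, 0, 2, 6

f''(x) = 4*x^3 - 6*x^2 - 72*x + 72
Second-derivative test at each critical point:
  f''(-6) = -576 < 0 → local maximum
  f''(0) = 72 > 0 → local minimum
  f''(2) = -64 < 0 → local maximum
  f''(6) = 288 > 0 → local minimum

Critical points: x = -6 (local maximum); x = 0 (local minimum); x = 2 (local maximum); x = 6 (local minimum)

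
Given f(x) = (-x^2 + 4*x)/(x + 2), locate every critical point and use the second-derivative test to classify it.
f'(x) = (-x^2 - 4*x + 8)/(x^2 + 4*x + 4)

Solve f'(x) = 0:
  f'(x) = -(x^2 + 4*x - 8)/(x + 2)^2; the denominator is positive wherever f is defined, so f'(x) = 0 ⇔ -x^2 - 4*x + 8 = 0.
  x^2 + 4*x - 8 = 0 has no rational roots; quadratic formula: x = (-4 ± √48)/2.
  ⇒ x = -2*sqrt(3) - 2 ≈ -5.4641, -2 + 2*sqrt(3) ≈ 1.4641

f''(x) = -24/(x^3 + 6*x^2 + 12*x + 8)
Second-derivative test at each critical point:
  f''(-5.4641) = 0.5774 > 0 → local minimum
  f''(1.4641) = -0.5774 < 0 → local maximum

Critical points: x = -2*sqrt(3) - 2 ≈ -5.4641 (local minimum); x = -2 + 2*sqrt(3) ≈ 1.4641 (local maximum)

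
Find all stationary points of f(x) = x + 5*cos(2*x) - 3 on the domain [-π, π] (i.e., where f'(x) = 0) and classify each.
f'(x) = 1 - 10*sin(2*x)

Solve f'(x) = 0 on [-π, π]:
  f'(x) = 0 ⇔ sin(2*x) = 1/10, i.e. 2*x = arcsin(1/10) + 2nπ or 2*x = π − arcsin(1/10) + 2nπ; keep the solutions lying in [-π, π].
  ⇒ x = -pi + asin(1/10)/2 ≈ -3.0915, -pi/2 - asin(1/10)/2 ≈ -1.6209, asin(1/10)/2 ≈ 0.0501, -asin(1/10)/2 + pi/2 ≈ 1.5207

f''(x) = -20*cos(2*x)
Second-derivative test at each critical point:
  f''(-3.0915) = -19.8997 < 0 → local maximum
  f''(-1.6209) = 19.8997 > 0 → local minimum
  f''(0.0501) = -19.8997 < 0 → local maximum
  f''(1.5207) = 19.8997 > 0 → local minimum

Critical points: x = -pi + asin(1/10)/2 ≈ -3.0915 (local maximum); x = -pi/2 - asin(1/10)/2 ≈ -1.6209 (local minimum); x = asin(1/10)/2 ≈ 0.0501 (local maximum); x = -asin(1/10)/2 + pi/2 ≈ 1.5207 (local minimum)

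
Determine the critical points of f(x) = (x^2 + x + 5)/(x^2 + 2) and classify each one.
f'(x) = (-x^2 - 6*x + 2)/(x^4 + 4*x^2 + 4)

Solve f'(x) = 0:
  f'(x) = -(x^2 + 6*x - 2)/(x^2 + 2)^2; the denominator is positive wherever f is defined, so f'(x) = 0 ⇔ -x^2 - 6*x + 2 = 0.
  x^2 + 6*x - 2 = 0 has no rational roots; quadratic formula: x = (-6 ± √44)/2.
  ⇒ x = -sqrt(11) - 3 ≈ -6.3166, -3 + sqrt(11) ≈ 0.3166

f''(x) = 2*(x^3 + 9*x^2 - 6*x - 6)/(x^6 + 6*x^4 + 12*x^2 + 8)
Second-derivative test at each critical point:
  f''(-6.3166) = 0.0038 > 0 → local minimum
  f''(0.3166) = -1.5038 < 0 → local maximum

Critical points: x = -sqrt(11) - 3 ≈ -6.3166 (local minimum); x = -3 + sqrt(11) ≈ 0.3166 (local maximum)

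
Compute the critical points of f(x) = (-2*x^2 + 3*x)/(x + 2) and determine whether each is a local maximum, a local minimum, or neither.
f'(x) = 2*(-x^2 - 4*x + 3)/(x^2 + 4*x + 4)

Solve f'(x) = 0:
  f'(x) = -2*(x^2 + 4*x - 3)/(x + 2)^2; the denominator is positive wherever f is defined, so f'(x) = 0 ⇔ -2*x^2 - 8*x + 6 = 0.
  Factor: -2*x^2 - 8*x + 6 = -2*(x^2 + 4*x - 3); x^2 + 4*x - 3 = 0 has no rational roots; quadratic formula: x = (-4 ± √28)/2.
  ⇒ x = -sqrt(7) - 2 ≈ -4.6458, -2 + sqrt(7) ≈ 0.6458

f''(x) = -28/(x^3 + 6*x^2 + 12*x + 8)
Second-derivative test at each critical point:
  f''(-4.6458) = 1.5119 > 0 → local minimum
  f''(0.6458) = -1.5119 < 0 → local maximum

Critical points: x = -sqrt(7) - 2 ≈ -4.6458 (local minimum); x = -2 + sqrt(7) ≈ 0.6458 (local maximum)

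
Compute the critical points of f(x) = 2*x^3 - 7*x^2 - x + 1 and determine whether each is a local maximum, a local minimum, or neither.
f'(x) = 6*x^2 - 14*x - 1

Solve f'(x) = 0:
  6*x^2 - 14*x - 1 = 0 has no rational roots; quadratic formula: x = (14 ± √220)/12.
  ⇒ x = 7/6 - sqrt(55)/6 ≈ -0.0694, 7/6 + sqrt(55)/6 ≈ 2.4027

f''(x) = 12*x - 14
Second-derivative test at each critical point:
  f''(-0.0694) = -14.8324 < 0 → local maximum
  f''(2.4027) = 14.8324 > 0 → local minimum

Critical points: x = 7/6 - sqrt(55)/6 ≈ -0.0694 (local maximum); x = 7/6 + sqrt(55)/6 ≈ 2.4027 (local minimum)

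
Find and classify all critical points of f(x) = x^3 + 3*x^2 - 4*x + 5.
f'(x) = 3*x^2 + 6*x - 4

Solve f'(x) = 0:
  3*x^2 + 6*x - 4 = 0 has no rational roots; quadratic formula: x = (-6 ± √84)/6.
  ⇒ x = -sqrt(21)/3 - 1 ≈ -2.5275, -1 + sqrt(21)/3 ≈ 0.5275

f''(x) = 6*x + 6
Second-derivative test at each critical point:
  f''(-2.5275) = -9.1652 < 0 → local maximum
  f''(0.5275) = 9.1652 > 0 → local minimum

Critical points: x = -sqrt(21)/3 - 1 ≈ -2.5275 (local maximum); x = -1 + sqrt(21)/3 ≈ 0.5275 (local minimum)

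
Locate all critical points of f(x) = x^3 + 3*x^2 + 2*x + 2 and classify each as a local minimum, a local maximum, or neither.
f'(x) = 3*x^2 + 6*x + 2

Solve f'(x) = 0:
  3*x^2 + 6*x + 2 = 0 has no rational roots; quadratic formula: x = (-6 ± √12)/6.
  ⇒ x = -1 - sqrt(3)/3 ≈ -1.5774, -1 + sqrt(3)/3 ≈ -0.4226

f''(x) = 6*x + 6
Second-derivative test at each critical point:
  f''(-1.5774) = -3.4641 < 0 → local maximum
  f''(-0.4226) = 3.4641 > 0 → local minimum

Critical points: x = -1 - sqrt(3)/3 ≈ -1.5774 (local maximum); x = -1 + sqrt(3)/3 ≈ -0.4226 (local minimum)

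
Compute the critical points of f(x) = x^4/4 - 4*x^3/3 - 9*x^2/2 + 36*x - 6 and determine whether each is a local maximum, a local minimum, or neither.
f'(x) = x^3 - 4*x^2 - 9*x + 36

Solve f'(x) = 0:
  Factor: x^3 - 4*x^2 - 9*x + 36 = (x - 4)*(x - 3)*(x + 3) = 0.
  ⇒ x = -3, 3, 4

f''(x) = 3*x^2 - 8*x - 9
Second-derivative test at each critical point:
  f''(-3) = 42 > 0 → local minimum
  f''(3) = -6 < 0 → local maximum
  f''(4) = 7 > 0 → local minimum

Critical points: x = -3 (local minimum); x = 3 (local maximum); x = 4 (local minimum)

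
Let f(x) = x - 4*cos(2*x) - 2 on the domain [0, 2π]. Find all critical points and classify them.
f'(x) = 8*sin(2*x) + 1

Solve f'(x) = 0 on [0, 2π]:
  f'(x) = 0 ⇔ sin(2*x) = -1/8, i.e. 2*x = arcsin(-1/8) + 2nπ or 2*x = π − arcsin(-1/8) + 2nπ; keep the solutions lying in [0, 2π].
  ⇒ x = asin(1/8)/2 + pi/2 ≈ 1.6335, pi - asin(1/8)/2 ≈ 3.0789, asin(1/8)/2 + 3*pi/2 ≈ 4.7751, -asin(1/8)/2 + 2*pi ≈ 6.2205

f''(x) = 16*cos(2*x)
Second-derivative test at each critical point:
  f''(1.6335) = -15.8745 < 0 → local maximum
  f''(3.0789) = 15.8745 > 0 → local minimum
  f''(4.7751) = -15.8745 < 0 → local maximum
  f''(6.2205) = 15.8745 > 0 → local minimum

Critical points: x = asin(1/8)/2 + pi/2 ≈ 1.6335 (local maximum); x = pi - asin(1/8)/2 ≈ 3.0789 (local minimum); x = asin(1/8)/2 + 3*pi/2 ≈ 4.7751 (local maximum); x = -asin(1/8)/2 + 2*pi ≈ 6.2205 (local minimum)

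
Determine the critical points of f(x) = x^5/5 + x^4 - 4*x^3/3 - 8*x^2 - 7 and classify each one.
f'(x) = x*(x^3 + 4*x^2 - 4*x - 16)

Solve f'(x) = 0:
  Factor: x^4 + 4*x^3 - 4*x^2 - 16*x = x*(x - 2)*(x + 2)*(x + 4) = 0.
  ⇒ x = -4, -2, 0, 2

f''(x) = 4*x^3 + 12*x^2 - 8*x - 16
Second-derivative test at each critical point:
  f''(-4) = -48 < 0 → local maximum
  f''(-2) = 16 > 0 → local minimum
  f''(0) = -16 < 0 → local maximum
  f''(2) = 48 > 0 → local minimum

Critical points: x = -4 (local maximum); x = -2 (local minimum); x = 0 (local maximum); x = 2 (local minimum)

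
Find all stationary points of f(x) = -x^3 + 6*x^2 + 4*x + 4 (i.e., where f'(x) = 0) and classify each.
f'(x) = -3*x^2 + 12*x + 4

Solve f'(x) = 0:
  3*x^2 - 12*x - 4 = 0 has no rational roots; quadratic formula: x = (12 ± √192)/6.
  ⇒ x = 2 - 4*sqrt(3)/3 ≈ -0.3094, 2 + 4*sqrt(3)/3 ≈ 4.3094

f''(x) = 12 - 6*x
Second-derivative test at each critical point:
  f''(-0.3094) = 13.8564 > 0 → local minimum
  f''(4.3094) = -13.8564 < 0 → local maximum

Critical points: x = 2 - 4*sqrt(3)/3 ≈ -0.3094 (local minimum); x = 2 + 4*sqrt(3)/3 ≈ 4.3094 (local maximum)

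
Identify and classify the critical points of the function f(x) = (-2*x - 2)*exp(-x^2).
f'(x) = 2*(2*x*(x + 1) - 1)*exp(-x^2)

Solve f'(x) = 0:
  f'(x) = (4*x^2 + 4*x - 2)·exp(-x^2) and exp(-x^2) > 0 for every x, so f'(x) = 0 ⇔ 4*x^2 + 4*x - 2 = 0.
  Factor: 4*x^2 + 4*x - 2 = 2*(2*x^2 + 2*x - 1); 2*x^2 + 2*x - 1 = 0 has no rational roots; quadratic formula: x = (-2 ± √12)/4.
  ⇒ x = -sqrt(3)/2 - 1/2 ≈ -1.3660, -1/2 + sqrt(3)/2 ≈ 0.3660

f''(x) = 4*(-2*x^2*(x + 1) + 3*x + 1)*exp(-x^2)
Second-derivative test at each critical point:
  f''(-1.3660) = -1.0721 < 0 → local maximum
  f''(0.3660) = 6.0595 > 0 → local minimum

Critical points: x = -sqrt(3)/2 - 1/2 ≈ -1.3660 (local maximum); x = -1/2 + sqrt(3)/2 ≈ 0.3660 (local minimum)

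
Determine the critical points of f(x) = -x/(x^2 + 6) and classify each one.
f'(x) = (x^2 - 6)/(x^2 + 6)^2

Solve f'(x) = 0:
  f'(x) = (x^2 - 6)/(x^2 + 6)^2; the denominator is positive wherever f is defined, so f'(x) = 0 ⇔ x^2 - 6 = 0.
  x^2 - 6 = 0 has no rational roots; quadratic formula: x = (0 ± √24)/2.
  ⇒ x = -sqrt(6) ≈ -2.4495, sqrt(6) ≈ 2.4495

f''(x) = 2*x*(18 - x^2)/(x^2 + 6)^3
Second-derivative test at each critical point:
  f''(-2.4495) = -0.0340 < 0 → local maximum
  f''(2.4495) = 0.0340 > 0 → local minimum

Critical points: x = -sqrt(6) ≈ -2.4495 (local maximum); x = sqrt(6) ≈ 2.4495 (local minimum)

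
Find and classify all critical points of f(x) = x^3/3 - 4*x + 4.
f'(x) = x^2 - 4

Solve f'(x) = 0:
  Factor: x^2 - 4 = (x - 2)*(x + 2) = 0.
  ⇒ x = -2, 2

f''(x) = 2*x
Second-derivative test at each critical point:
  f''(-2) = -4 < 0 → local maximum
  f''(2) = 4 > 0 → local minimum

Critical points: x = -2 (local maximum); x = 2 (local minimum)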